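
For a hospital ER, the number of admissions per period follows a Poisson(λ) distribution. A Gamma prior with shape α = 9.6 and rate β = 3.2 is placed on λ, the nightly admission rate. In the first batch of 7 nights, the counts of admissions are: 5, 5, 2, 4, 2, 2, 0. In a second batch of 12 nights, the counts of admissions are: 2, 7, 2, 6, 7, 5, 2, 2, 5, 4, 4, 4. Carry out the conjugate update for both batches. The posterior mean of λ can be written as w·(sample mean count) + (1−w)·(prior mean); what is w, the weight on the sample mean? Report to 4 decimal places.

With a Gamma(shape α, rate β) prior, the Poisson likelihood is conjugate: the posterior is Gamma(α + ΣXᵢ, β + n).
Total number of nights: n = 7 + 12 = 19.
Posterior mean = (α₀+S)/(β₀+n) = [n/(β₀+n)]·(S/n) + [β₀/(β₀+n)]·(α₀/β₀), so only n and β₀ enter the weight.
Weight on data w = n/(β₀+n) = 19/(3.2+19) = 19/22.2 = 0.8559.

0.8559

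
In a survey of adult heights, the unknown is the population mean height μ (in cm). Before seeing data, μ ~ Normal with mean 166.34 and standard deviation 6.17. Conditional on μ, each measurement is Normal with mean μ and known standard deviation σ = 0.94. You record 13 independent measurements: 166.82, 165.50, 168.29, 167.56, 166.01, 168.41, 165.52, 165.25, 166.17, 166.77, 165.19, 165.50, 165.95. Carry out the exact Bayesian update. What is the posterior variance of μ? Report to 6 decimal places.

0.067848

For Normal data with known variance σ², a Normal(μ₀, σ₀²) prior on μ is conjugate. Posterior precision = 1/σ₀² + n/σ²; posterior mean is the precision-weighted average of μ₀ and x̄.
σ₀² = 6.17² = 38.0689, σ² = 0.94² = 0.8836; σ² + n·σ₀² = 0.8836 + 13·38.0689 = 495.7793.
Posterior precision = 1/σ₀² + n/σ² = 1/38.0689 + 13/0.8836 = (σ² + n·σ₀²)/(σ₀²σ²) = 495.7793/(38.0689·0.8836); posterior variance σₙ² = σ₀²σ²/(σ² + n·σ₀²) = 38.0689·0.8836/495.7793 = 0.067848.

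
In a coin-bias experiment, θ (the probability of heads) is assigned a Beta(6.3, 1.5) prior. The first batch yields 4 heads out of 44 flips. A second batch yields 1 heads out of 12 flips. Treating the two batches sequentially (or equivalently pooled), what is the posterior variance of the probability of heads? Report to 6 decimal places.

0.002249

The Beta prior is conjugate to a Binomial/Bernoulli likelihood; the update adds successes to α and failures to β.
After batch 1: Beta(6.3+4, 1.5+40) = Beta(10.3, 41.5).
After batch 2: Beta(10.3+1, 41.5+11) = Beta(11.3, 52.5).
Var = αβ/((α+β)²(α+β+1)) = 11.3·52.5/(63.8²·64.8) = 0.002249.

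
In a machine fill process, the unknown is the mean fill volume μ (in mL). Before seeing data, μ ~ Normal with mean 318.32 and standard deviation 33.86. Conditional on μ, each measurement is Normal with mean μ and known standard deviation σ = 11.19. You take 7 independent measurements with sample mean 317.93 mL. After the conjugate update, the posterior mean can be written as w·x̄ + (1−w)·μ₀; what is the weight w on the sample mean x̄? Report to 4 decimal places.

0.9846

For Normal data with known variance σ², a Normal(μ₀, σ₀²) prior on μ is conjugate. Posterior precision = 1/σ₀² + n/σ²; posterior mean is the precision-weighted average of μ₀ and x̄.
σ₀² = 33.86² = 1146.4996, σ² = 11.19² = 125.2161. Prior precision 1/σ₀² = 1/1146.4996; data precision n/σ² = 7/125.2161.
w = (n/σ²)/(1/σ₀² + n/σ²) = n·σ₀²/(σ² + n·σ₀²) = 7·1146.4996/(125.2161 + 7·1146.4996) = 8025.4972/8150.7133 = 0.9846.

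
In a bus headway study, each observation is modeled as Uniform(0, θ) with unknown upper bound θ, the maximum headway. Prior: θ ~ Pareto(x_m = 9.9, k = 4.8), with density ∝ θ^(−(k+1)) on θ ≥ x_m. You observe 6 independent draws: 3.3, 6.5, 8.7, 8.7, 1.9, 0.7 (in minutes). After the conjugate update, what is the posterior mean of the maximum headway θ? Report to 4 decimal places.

A Pareto(scale x_m, shape k) prior on the upper bound θ of Uniform(0, θ) is conjugate: posterior is Pareto(max(x_m, max xᵢ), k + n).
Sample maximum = 8.7; prior scale x_m = 9.9 → posterior scale = max = 9.9.
Posterior shape = 4.8 + 6 = 10.8.
E[θ|data] = k·x_m/(k−1) = 10.8·9.9/9.8 = 10.9102.

10.9102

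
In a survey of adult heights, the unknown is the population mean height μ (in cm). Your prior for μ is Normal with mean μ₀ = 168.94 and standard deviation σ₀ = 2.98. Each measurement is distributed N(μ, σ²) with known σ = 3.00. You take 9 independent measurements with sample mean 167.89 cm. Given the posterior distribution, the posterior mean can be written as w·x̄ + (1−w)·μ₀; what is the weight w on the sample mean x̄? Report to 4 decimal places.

0.8988

For Normal data with known variance σ², a Normal(μ₀, σ₀²) prior on μ is conjugate. Posterior precision = 1/σ₀² + n/σ²; posterior mean is the precision-weighted average of μ₀ and x̄.
σ₀² = 2.98² = 8.8804, σ² = 3.00² = 9. Prior precision 1/σ₀² = 1/8.8804; data precision n/σ² = 9/9.
w = (n/σ²)/(1/σ₀² + n/σ²) = n·σ₀²/(σ² + n·σ₀²) = 9·8.8804/(9 + 9·8.8804) = 79.9236/88.9236 = 0.8988.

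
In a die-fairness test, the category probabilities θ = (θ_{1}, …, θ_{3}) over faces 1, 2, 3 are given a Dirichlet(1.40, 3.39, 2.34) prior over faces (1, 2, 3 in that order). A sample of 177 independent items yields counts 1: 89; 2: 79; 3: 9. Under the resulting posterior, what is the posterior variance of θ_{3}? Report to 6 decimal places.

0.000312

The Dirichlet prior is conjugate to the Multinomial likelihood: each posterior αⱼ = prior αⱼ + observed count nⱼ.
Posterior concentration: (90.40, 82.39, 11.34), total = 184.13.
Var[θ_j] = α_j(Σα−α_j)/((Σα)²(Σα+1)) = 11.34·172.79/(184.13²·185.13) = 0.000312.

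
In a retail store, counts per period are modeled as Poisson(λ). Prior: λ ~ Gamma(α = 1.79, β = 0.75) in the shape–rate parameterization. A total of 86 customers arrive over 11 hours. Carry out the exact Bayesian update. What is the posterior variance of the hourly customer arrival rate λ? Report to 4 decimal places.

0.6359

With a Gamma(shape α, rate β) prior, the Poisson likelihood is conjugate: the posterior is Gamma(α + ΣXᵢ, β + n).
Posterior: Gamma(α+S, β+n) = Gamma(1.79+86, 0.75+11) = Gamma(87.79, 11.75).
Var = α/β² = 87.79/11.75² = 0.6359.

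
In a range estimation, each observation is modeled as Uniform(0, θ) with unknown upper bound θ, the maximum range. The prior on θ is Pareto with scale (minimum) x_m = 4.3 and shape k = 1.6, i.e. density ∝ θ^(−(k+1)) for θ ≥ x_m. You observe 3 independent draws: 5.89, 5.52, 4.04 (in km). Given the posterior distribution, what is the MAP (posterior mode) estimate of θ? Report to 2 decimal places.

5.89

A Pareto(scale x_m, shape k) prior on the upper bound θ of Uniform(0, θ) is conjugate: posterior is Pareto(max(x_m, max xᵢ), k + n).
Sample maximum = 5.89; prior scale x_m = 4.3 → posterior scale = max = 5.89.
Posterior shape = 1.6 + 3 = 4.6.
The Pareto density is decreasing on [x_m, ∞), so the mode is x_m = 5.89.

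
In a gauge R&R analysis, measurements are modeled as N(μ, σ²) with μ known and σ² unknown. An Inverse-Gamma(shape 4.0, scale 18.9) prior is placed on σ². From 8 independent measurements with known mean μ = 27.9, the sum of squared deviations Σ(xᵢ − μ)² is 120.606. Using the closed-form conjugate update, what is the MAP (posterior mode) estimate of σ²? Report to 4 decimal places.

8.8003

With known mean μ and an Inverse-Gamma(α, β) prior on σ², the Normal likelihood is conjugate: posterior is Inv-Gamma(α + n/2, β + Σ(xᵢ−μ)²/2).
Posterior: Inv-Gamma(4.0 + 8/2, 18.9 + 120.606/2) = Inv-Gamma(8.00, 79.2030).
Mode = β/(α+1) = 79.2030/9.00 = 8.8003.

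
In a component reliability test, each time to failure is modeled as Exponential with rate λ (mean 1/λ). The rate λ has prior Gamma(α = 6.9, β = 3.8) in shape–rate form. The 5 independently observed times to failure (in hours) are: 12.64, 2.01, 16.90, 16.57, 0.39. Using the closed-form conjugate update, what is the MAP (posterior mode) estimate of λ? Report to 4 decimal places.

With a Gamma(shape α, rate β) prior on the exponential rate λ, the posterior after n observations with total T = Σxᵢ is Gamma(α+n, β+T).
Sum of observations T = 48.51 hours; n = 5.
Posterior: Gamma(6.9+5, 3.8+48.51) = Gamma(11.9, 52.31).
Mode = (α−1)/β = 0.2084.

0.2084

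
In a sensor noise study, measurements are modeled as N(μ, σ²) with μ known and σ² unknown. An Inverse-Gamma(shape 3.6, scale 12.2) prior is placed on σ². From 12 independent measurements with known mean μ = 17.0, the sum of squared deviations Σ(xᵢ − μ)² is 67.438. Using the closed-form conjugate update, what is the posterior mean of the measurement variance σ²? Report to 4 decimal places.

With known mean μ and an Inverse-Gamma(α, β) prior on σ², the Normal likelihood is conjugate: posterior is Inv-Gamma(α + n/2, β + Σ(xᵢ−μ)²/2).
Posterior: Inv-Gamma(3.6 + 12/2, 12.2 + 67.438/2) = Inv-Gamma(9.60, 45.9190).
E[σ²|data] = β/(α−1) = 45.9190/8.60 = 5.3394.

5.3394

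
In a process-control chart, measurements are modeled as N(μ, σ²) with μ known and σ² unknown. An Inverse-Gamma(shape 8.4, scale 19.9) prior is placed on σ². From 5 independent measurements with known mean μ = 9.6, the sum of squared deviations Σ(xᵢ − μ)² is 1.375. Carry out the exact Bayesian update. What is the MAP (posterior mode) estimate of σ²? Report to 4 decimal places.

With known mean μ and an Inverse-Gamma(α, β) prior on σ², the Normal likelihood is conjugate: posterior is Inv-Gamma(α + n/2, β + Σ(xᵢ−μ)²/2).
Posterior: Inv-Gamma(8.4 + 5/2, 19.9 + 1.375/2) = Inv-Gamma(10.90, 20.5875).
Mode = β/(α+1) = 20.5875/11.90 = 1.7300.

1.7300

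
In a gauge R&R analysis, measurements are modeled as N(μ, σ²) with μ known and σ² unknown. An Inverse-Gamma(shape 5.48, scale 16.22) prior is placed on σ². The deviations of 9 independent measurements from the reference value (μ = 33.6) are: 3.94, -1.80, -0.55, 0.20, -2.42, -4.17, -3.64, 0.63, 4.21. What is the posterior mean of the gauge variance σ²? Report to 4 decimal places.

With known mean μ and an Inverse-Gamma(α, β) prior on σ², the Normal likelihood is conjugate: posterior is Inv-Gamma(α + n/2, β + Σ(xᵢ−μ)²/2).
Σ(xᵢ−μ)² = (3.94)² + (-1.80)² + (-0.55)² + (0.20)² + (-2.42)² + (-4.17)² + (-3.64)² + (0.63)² + (4.21)² = 73.7220.
Posterior: Inv-Gamma(5.48 + 9/2, 16.22 + 73.7220/2) = Inv-Gamma(9.98, 53.08100).
E[σ²|data] = β/(α−1) = 53.08100/8.98 = 5.9110.

5.9110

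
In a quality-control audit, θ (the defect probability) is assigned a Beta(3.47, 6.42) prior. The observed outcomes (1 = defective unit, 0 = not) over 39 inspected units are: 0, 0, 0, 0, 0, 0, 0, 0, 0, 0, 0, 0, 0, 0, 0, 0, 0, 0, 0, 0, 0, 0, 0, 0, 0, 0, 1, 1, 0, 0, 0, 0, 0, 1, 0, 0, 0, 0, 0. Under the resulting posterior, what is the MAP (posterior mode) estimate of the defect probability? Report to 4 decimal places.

0.1167

The Beta prior is conjugate to a Binomial/Bernoulli likelihood; the update adds successes to α and failures to β.
Posterior: Beta(α+k, β+n−k) = Beta(3.47+3, 6.42+36) = Beta(6.47, 42.42).
Mode of Beta(a,b) for a,b>1 is (a−1)/(a+b−2) = 5.47/46.89 = 0.1167.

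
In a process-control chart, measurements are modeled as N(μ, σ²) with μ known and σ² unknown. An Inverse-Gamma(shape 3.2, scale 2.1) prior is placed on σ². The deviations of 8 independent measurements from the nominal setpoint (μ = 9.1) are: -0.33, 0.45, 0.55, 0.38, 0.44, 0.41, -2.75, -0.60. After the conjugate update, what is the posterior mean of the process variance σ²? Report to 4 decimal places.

With known mean μ and an Inverse-Gamma(α, β) prior on σ², the Normal likelihood is conjugate: posterior is Inv-Gamma(α + n/2, β + Σ(xᵢ−μ)²/2).
Σ(xᵢ−μ)² = (-0.33)² + (0.45)² + (0.55)² + (0.38)² + (0.44)² + (0.41)² + (-2.75)² + (-0.60)² = 9.0425.
Posterior: Inv-Gamma(3.2 + 8/2, 2.1 + 9.0425/2) = Inv-Gamma(7.20, 6.62125).
E[σ²|data] = β/(α−1) = 6.62125/6.20 = 1.0679.

1.0679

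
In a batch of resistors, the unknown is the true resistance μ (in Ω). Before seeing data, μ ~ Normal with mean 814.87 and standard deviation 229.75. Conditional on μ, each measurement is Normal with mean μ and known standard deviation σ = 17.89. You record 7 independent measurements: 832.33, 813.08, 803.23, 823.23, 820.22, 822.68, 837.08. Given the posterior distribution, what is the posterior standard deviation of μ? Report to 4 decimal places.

6.7589

For Normal data with known variance σ², a Normal(μ₀, σ₀²) prior on μ is conjugate. Posterior precision = 1/σ₀² + n/σ²; posterior mean is the precision-weighted average of μ₀ and x̄.
σ₀² = 229.75² = 52785.0625, σ² = 17.89² = 320.0521; σ² + n·σ₀² = 320.0521 + 7·52785.0625 = 369815.4896.
Posterior precision = 1/σ₀² + n/σ² = 1/52785.0625 + 7/320.0521 = (σ² + n·σ₀²)/(σ₀²σ²) = 369815.4896/(52785.0625·320.0521); posterior variance σₙ² = σ₀²σ²/(σ² + n·σ₀²) = 52785.0625·320.0521/369815.4896 = 45.682159.
Posterior SD = √σₙ² = √(52785.0625·320.0521/369815.4896) = 6.7589.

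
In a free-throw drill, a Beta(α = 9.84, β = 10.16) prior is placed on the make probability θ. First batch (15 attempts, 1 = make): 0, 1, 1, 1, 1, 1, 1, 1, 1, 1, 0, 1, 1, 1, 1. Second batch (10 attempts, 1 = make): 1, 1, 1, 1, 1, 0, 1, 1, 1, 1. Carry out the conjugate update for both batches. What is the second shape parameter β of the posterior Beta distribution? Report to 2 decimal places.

The Beta prior is conjugate to a Binomial/Bernoulli likelihood; the update adds successes to α and failures to β.
After batch 1: Beta(9.84+13, 10.16+2) = Beta(22.84, 12.16).
After batch 2: Beta(22.84+9, 12.16+1) = Beta(31.84, 13.16).
Posterior β = 13.16.

13.16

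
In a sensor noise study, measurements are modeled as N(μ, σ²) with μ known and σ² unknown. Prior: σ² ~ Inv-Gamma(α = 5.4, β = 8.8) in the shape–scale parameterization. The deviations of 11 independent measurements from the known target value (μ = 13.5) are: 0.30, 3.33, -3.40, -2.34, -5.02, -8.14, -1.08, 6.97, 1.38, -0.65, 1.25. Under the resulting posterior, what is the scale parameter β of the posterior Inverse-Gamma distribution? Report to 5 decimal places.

With known mean μ and an Inverse-Gamma(α, β) prior on σ², the Normal likelihood is conjugate: posterior is Inv-Gamma(α + n/2, β + Σ(xᵢ−μ)²/2).
Σ(xᵢ−μ)² = (0.30)² + (3.33)² + (-3.40)² + (-2.34)² + (-5.02)² + (-8.14)² + (-1.08)² + (6.97)² + (1.38)² + (-0.65)² + (1.25)² = 173.3112.
Posterior: Inv-Gamma(5.4 + 11/2, 8.8 + 173.3112/2) = Inv-Gamma(10.90, 95.45560).
Posterior β = 95.45560.

95.45560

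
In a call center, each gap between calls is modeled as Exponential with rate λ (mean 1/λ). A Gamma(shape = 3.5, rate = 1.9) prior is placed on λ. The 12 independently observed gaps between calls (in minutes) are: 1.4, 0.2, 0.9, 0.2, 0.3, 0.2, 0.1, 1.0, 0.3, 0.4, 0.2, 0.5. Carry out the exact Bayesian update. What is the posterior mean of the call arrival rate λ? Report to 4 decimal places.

2.0395

With a Gamma(shape α, rate β) prior on the exponential rate λ, the posterior after n observations with total T = Σxᵢ is Gamma(α+n, β+T).
Sum of observations T = 5.7 minutes; n = 12.
Posterior: Gamma(3.5+12, 1.9+5.7) = Gamma(15.5, 7.6).
Posterior mean of λ = α/β = 15.5/7.6 = 2.0395.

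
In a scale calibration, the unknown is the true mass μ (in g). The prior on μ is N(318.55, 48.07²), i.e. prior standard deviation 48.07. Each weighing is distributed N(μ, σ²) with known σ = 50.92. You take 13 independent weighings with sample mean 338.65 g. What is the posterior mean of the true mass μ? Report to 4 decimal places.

337.0529

For Normal data with known variance σ², a Normal(μ₀, σ₀²) prior on μ is conjugate. Posterior precision = 1/σ₀² + n/σ²; posterior mean is the precision-weighted average of μ₀ and x̄.
n·x̄ = 13·338.65 = 4402.45.
σ₀² = 48.07² = 2310.7249, σ² = 50.92² = 2592.8464; σ² + n·σ₀² = 2592.8464 + 13·2310.7249 = 32632.2701.
Posterior mean = (μ₀/σ₀² + n·x̄/σ²)/(1/σ₀² + n/σ²) = (σ²·μ₀ + σ₀²·n·x̄)/(σ² + n·σ₀²) = (2592.8464·318.55 + 2310.7249·4402.45)/32632.2701 = 10998802.056725/32632.2701 = 337.0529.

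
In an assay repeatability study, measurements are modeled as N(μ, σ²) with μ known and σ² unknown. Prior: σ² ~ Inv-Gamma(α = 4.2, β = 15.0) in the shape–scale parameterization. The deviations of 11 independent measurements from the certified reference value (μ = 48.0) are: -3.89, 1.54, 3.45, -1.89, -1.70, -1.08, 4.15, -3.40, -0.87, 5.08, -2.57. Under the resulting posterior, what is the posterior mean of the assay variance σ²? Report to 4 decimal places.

7.4130

With known mean μ and an Inverse-Gamma(α, β) prior on σ², the Normal likelihood is conjugate: posterior is Inv-Gamma(α + n/2, β + Σ(xᵢ−μ)²/2).
Σ(xᵢ−μ)² = (-3.89)² + (1.54)² + (3.45)² + (-1.89)² + (-1.70)² + (-1.08)² + (4.15)² + (-3.40)² + (-0.87)² + (5.08)² + (-2.57)² = 98.9854.
Posterior: Inv-Gamma(4.2 + 11/2, 15.0 + 98.9854/2) = Inv-Gamma(9.70, 64.49270).
E[σ²|data] = β/(α−1) = 64.49270/8.70 = 7.4130.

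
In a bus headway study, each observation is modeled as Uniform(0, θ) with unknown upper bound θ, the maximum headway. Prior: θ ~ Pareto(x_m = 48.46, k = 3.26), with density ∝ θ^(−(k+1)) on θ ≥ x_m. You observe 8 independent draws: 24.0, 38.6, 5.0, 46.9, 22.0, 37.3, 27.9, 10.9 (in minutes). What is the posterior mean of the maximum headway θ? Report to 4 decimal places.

A Pareto(scale x_m, shape k) prior on the upper bound θ of Uniform(0, θ) is conjugate: posterior is Pareto(max(x_m, max xᵢ), k + n).
Sample maximum = 46.9; prior scale x_m = 48.46 → posterior scale = max = 48.46.
Posterior shape = 3.26 + 8 = 11.26.
E[θ|data] = k·x_m/(k−1) = 11.26·48.46/10.26 = 53.1832.

53.1832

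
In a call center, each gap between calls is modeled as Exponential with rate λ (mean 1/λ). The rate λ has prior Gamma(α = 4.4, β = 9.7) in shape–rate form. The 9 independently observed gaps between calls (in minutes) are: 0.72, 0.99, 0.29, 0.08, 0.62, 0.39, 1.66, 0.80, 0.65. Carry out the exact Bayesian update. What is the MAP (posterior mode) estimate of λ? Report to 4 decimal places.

0.7799

With a Gamma(shape α, rate β) prior on the exponential rate λ, the posterior after n observations with total T = Σxᵢ is Gamma(α+n, β+T).
Sum of observations T = 6.20 minutes; n = 9.
Posterior: Gamma(4.4+9, 9.7+6.20) = Gamma(13.4, 15.90).
Mode = (α−1)/β = 0.7799.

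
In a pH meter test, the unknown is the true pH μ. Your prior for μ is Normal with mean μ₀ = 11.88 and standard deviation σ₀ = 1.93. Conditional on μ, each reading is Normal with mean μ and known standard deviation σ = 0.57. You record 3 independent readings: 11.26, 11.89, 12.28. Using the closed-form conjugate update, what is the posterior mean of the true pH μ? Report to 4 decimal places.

11.8120

For Normal data with known variance σ², a Normal(μ₀, σ₀²) prior on μ is conjugate. Posterior precision = 1/σ₀² + n/σ²; posterior mean is the precision-weighted average of μ₀ and x̄.
Σxᵢ = 11.26 + 11.89 + 12.28 = 35.43, so n·x̄ = 35.43.
σ₀² = 1.93² = 3.7249, σ² = 0.57² = 0.3249; σ² + n·σ₀² = 0.3249 + 3·3.7249 = 11.4996.
Posterior mean = (μ₀/σ₀² + n·x̄/σ²)/(1/σ₀² + n/σ²) = (σ²·μ₀ + σ₀²·n·x̄)/(σ² + n·σ₀²) = (0.3249·11.88 + 3.7249·35.43)/11.4996 = 135.833019/11.4996 = 11.8120.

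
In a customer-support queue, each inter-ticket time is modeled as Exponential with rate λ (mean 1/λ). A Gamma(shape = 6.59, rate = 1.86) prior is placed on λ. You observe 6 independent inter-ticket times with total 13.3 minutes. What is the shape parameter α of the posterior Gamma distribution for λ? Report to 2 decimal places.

With a Gamma(shape α, rate β) prior on the exponential rate λ, the posterior after n observations with total T = Σxᵢ is Gamma(α+n, β+T).
Posterior: Gamma(6.59+6, 1.86+13.3) = Gamma(12.59, 15.16).
Posterior α = 12.59.

12.59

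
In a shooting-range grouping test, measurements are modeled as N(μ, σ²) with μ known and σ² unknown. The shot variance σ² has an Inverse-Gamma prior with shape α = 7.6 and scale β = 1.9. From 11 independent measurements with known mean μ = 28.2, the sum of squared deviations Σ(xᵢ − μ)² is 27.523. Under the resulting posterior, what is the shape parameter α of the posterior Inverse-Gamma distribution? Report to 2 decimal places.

With known mean μ and an Inverse-Gamma(α, β) prior on σ², the Normal likelihood is conjugate: posterior is Inv-Gamma(α + n/2, β + Σ(xᵢ−μ)²/2).
Posterior: Inv-Gamma(7.6 + 11/2, 1.9 + 27.523/2) = Inv-Gamma(13.10, 15.6615).
Posterior α = 13.10.

13.10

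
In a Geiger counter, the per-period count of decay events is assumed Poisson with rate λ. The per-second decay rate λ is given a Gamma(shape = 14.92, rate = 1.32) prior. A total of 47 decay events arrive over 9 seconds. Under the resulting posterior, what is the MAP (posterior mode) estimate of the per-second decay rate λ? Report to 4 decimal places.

With a Gamma(shape α, rate β) prior, the Poisson likelihood is conjugate: the posterior is Gamma(α + ΣXᵢ, β + n).
Posterior: Gamma(α+S, β+n) = Gamma(14.92+47, 1.32+9) = Gamma(61.92, 10.32).
Mode of Gamma(α,β) for α≥1 is (α−1)/β = 60.92/10.32 = 5.9031.

5.9031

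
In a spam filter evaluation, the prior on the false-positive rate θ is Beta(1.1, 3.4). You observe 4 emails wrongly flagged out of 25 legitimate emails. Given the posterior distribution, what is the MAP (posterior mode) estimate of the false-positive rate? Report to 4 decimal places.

0.1491

The Beta prior is conjugate to a Binomial/Bernoulli likelihood; the update adds successes to α and failures to β.
Posterior: Beta(α+k, β+n−k) = Beta(1.1+4, 3.4+21) = Beta(5.1, 24.4).
Mode of Beta(a,b) for a,b>1 is (a−1)/(a+b−2) = 4.1/27.5 = 0.1491.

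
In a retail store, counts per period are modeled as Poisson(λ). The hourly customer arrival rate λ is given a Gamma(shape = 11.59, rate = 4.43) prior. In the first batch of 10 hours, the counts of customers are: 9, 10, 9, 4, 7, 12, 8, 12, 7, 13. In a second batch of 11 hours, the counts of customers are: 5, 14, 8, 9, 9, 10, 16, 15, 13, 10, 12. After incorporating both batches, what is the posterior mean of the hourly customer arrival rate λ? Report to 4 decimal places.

With a Gamma(shape α, rate β) prior, the Poisson likelihood is conjugate: the posterior is Gamma(α + ΣXᵢ, β + n).
Batch 1: sum of counts S = 91 over n = 10 hours.
After batch 1: Gamma(α+S, β+n) = Gamma(11.59+91, 4.43+10) = Gamma(102.59, 14.43).
Batch 2: sum of counts S = 121 over n = 11 hours.
After batch 2: Gamma(α+S, β+n) = Gamma(102.59+121, 14.43+11) = Gamma(223.59, 25.43).
Posterior mean = α/β = 223.59/25.43 = 8.7924.

8.7924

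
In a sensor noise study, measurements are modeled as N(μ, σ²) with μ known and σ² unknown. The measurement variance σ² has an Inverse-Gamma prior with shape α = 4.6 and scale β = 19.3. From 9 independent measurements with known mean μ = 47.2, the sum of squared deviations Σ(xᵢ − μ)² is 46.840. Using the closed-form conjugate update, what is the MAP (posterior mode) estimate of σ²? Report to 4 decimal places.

With known mean μ and an Inverse-Gamma(α, β) prior on σ², the Normal likelihood is conjugate: posterior is Inv-Gamma(α + n/2, β + Σ(xᵢ−μ)²/2).
Posterior: Inv-Gamma(4.6 + 9/2, 19.3 + 46.840/2) = Inv-Gamma(9.10, 42.7200).
Mode = β/(α+1) = 42.7200/10.10 = 4.2297.

4.2297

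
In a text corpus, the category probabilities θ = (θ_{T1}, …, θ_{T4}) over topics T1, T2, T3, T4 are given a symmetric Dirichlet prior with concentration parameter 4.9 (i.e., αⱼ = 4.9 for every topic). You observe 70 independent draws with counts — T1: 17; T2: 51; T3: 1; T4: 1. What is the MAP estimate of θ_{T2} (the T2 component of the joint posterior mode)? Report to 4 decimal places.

0.6414

The Dirichlet prior is conjugate to the Multinomial likelihood: each posterior αⱼ = prior αⱼ + observed count nⱼ.
Posterior concentration: (21.9, 55.9, 5.9, 5.9), total = 89.6.
Joint mode component: (α_{T2}−1)/(Σα−K) = 54.9/85.6 = 0.6414.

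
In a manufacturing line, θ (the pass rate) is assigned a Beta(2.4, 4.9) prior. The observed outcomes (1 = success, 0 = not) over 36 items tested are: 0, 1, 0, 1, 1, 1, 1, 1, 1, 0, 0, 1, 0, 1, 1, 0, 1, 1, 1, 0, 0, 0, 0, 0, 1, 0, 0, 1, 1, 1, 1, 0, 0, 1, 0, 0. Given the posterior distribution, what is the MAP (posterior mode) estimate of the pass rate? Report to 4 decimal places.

The Beta prior is conjugate to a Binomial/Bernoulli likelihood; the update adds successes to α and failures to β.
Posterior: Beta(α+k, β+n−k) = Beta(2.4+19, 4.9+17) = Beta(21.4, 21.9).
Mode of Beta(a,b) for a,b>1 is (a−1)/(a+b−2) = 20.4/41.3 = 0.4939.

0.4939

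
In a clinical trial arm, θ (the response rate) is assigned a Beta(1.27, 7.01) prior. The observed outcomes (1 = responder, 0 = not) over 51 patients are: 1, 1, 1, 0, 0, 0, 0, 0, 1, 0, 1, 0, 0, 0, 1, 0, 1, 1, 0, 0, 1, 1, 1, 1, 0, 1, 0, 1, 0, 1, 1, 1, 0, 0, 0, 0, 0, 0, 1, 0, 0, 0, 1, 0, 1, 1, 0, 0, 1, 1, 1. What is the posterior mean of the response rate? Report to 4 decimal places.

The Beta prior is conjugate to a Binomial/Bernoulli likelihood; the update adds successes to α and failures to β.
Posterior: Beta(α+k, β+n−k) = Beta(1.27+24, 7.01+27) = Beta(25.27, 34.01).
Posterior mean = α/(α+β) = 25.27/59.28 = 0.4263.

0.4263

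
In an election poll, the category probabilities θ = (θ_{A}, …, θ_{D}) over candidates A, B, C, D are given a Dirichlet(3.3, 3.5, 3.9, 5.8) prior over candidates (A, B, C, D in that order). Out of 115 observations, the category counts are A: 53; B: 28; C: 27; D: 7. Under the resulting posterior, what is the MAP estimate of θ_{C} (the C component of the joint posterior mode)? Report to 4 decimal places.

0.2345

The Dirichlet prior is conjugate to the Multinomial likelihood: each posterior αⱼ = prior αⱼ + observed count nⱼ.
Posterior concentration: (56.3, 31.5, 30.9, 12.8), total = 131.5.
Joint mode component: (α_{C}−1)/(Σα−K) = 29.9/127.5 = 0.2345.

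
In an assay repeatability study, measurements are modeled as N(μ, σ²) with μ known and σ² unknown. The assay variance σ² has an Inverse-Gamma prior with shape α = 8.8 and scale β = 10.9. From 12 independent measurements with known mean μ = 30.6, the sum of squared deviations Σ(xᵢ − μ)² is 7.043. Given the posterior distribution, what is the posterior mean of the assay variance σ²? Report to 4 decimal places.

1.0450

With known mean μ and an Inverse-Gamma(α, β) prior on σ², the Normal likelihood is conjugate: posterior is Inv-Gamma(α + n/2, β + Σ(xᵢ−μ)²/2).
Posterior: Inv-Gamma(8.8 + 12/2, 10.9 + 7.043/2) = Inv-Gamma(14.80, 14.4215).
E[σ²|data] = β/(α−1) = 14.4215/13.80 = 1.0450.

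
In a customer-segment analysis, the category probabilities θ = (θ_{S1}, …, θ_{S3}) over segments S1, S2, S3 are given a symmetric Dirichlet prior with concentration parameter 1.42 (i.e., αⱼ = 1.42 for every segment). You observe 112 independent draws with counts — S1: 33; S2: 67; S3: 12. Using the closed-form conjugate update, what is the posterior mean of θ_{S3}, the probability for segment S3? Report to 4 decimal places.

0.1154

The Dirichlet prior is conjugate to the Multinomial likelihood: each posterior αⱼ = prior αⱼ + observed count nⱼ.
Posterior concentration: (34.42, 68.42, 13.42), total = 116.26.
E[θ_{S3}|data] = α_{S3}/Σα = 13.42/116.26 = 0.1154.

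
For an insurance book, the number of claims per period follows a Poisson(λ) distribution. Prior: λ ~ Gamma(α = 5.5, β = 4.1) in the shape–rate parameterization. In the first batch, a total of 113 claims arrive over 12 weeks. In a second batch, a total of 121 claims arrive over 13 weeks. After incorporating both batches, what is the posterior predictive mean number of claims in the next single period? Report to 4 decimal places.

8.2302

With a Gamma(shape α, rate β) prior, the Poisson likelihood is conjugate: the posterior is Gamma(α + ΣXᵢ, β + n).
After batch 1: Gamma(α+S, β+n) = Gamma(5.5+113, 4.1+12) = Gamma(118.5, 16.1).
After batch 2: Gamma(α+S, β+n) = Gamma(118.5+121, 16.1+13) = Gamma(239.5, 29.1).
The predictive distribution for one future period is NegBinom with mean α/β = 8.2302.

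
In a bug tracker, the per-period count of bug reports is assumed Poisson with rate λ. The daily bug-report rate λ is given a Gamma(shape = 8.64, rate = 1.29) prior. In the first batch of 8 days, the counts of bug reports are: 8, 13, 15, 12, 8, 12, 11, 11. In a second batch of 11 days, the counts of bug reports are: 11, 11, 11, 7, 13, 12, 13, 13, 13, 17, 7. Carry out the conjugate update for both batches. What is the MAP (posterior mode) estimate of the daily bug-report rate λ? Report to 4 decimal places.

11.1207

With a Gamma(shape α, rate β) prior, the Poisson likelihood is conjugate: the posterior is Gamma(α + ΣXᵢ, β + n).
Batch 1: sum of counts S = 90 over n = 8 days.
After batch 1: Gamma(α+S, β+n) = Gamma(8.64+90, 1.29+8) = Gamma(98.64, 9.29).
Batch 2: sum of counts S = 128 over n = 11 days.
After batch 2: Gamma(α+S, β+n) = Gamma(98.64+128, 9.29+11) = Gamma(226.64, 20.29).
Mode of Gamma(α,β) for α≥1 is (α−1)/β = 225.64/20.29 = 11.1207.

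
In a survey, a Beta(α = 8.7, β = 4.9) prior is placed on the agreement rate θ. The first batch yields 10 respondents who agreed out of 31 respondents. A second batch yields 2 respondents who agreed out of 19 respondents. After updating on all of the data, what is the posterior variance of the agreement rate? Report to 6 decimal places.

The Beta prior is conjugate to a Binomial/Bernoulli likelihood; the update adds successes to α and failures to β.
After batch 1: Beta(8.7+10, 4.9+21) = Beta(18.7, 25.9).
After batch 2: Beta(18.7+2, 25.9+17) = Beta(20.7, 42.9).
Var = αβ/((α+β)²(α+β+1)) = 20.7·42.9/(63.6²·64.6) = 0.003398.

0.003398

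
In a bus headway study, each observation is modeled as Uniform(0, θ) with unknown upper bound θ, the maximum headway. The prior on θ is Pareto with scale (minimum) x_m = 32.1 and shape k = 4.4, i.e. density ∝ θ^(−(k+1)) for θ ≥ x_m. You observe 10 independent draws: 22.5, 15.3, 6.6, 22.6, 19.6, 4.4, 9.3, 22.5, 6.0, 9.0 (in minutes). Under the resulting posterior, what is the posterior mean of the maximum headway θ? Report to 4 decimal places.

A Pareto(scale x_m, shape k) prior on the upper bound θ of Uniform(0, θ) is conjugate: posterior is Pareto(max(x_m, max xᵢ), k + n).
Sample maximum = 22.6; prior scale x_m = 32.1 → posterior scale = max = 32.1.
Posterior shape = 4.4 + 10 = 14.4.
E[θ|data] = k·x_m/(k−1) = 14.4·32.1/13.4 = 34.4955.

34.4955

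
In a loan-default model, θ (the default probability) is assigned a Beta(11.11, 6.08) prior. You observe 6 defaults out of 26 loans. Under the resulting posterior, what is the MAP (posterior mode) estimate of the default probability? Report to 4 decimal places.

0.3911

The Beta prior is conjugate to a Binomial/Bernoulli likelihood; the update adds successes to α and failures to β.
Posterior: Beta(α+k, β+n−k) = Beta(11.11+6, 6.08+20) = Beta(17.11, 26.08).
Mode of Beta(a,b) for a,b>1 is (a−1)/(a+b−2) = 16.11/41.19 = 0.3911.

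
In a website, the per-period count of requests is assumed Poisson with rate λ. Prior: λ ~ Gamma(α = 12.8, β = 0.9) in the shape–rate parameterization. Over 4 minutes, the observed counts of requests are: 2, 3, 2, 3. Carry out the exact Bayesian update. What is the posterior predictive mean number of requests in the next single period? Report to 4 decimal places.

4.6531

With a Gamma(shape α, rate β) prior, the Poisson likelihood is conjugate: the posterior is Gamma(α + ΣXᵢ, β + n).
Sum of counts S = 10 over n = 4 minutes.
Posterior: Gamma(α+S, β+n) = Gamma(12.8+10, 0.9+4) = Gamma(22.8, 4.9).
The predictive distribution for one future period is NegBinom with mean α/β = 4.6531.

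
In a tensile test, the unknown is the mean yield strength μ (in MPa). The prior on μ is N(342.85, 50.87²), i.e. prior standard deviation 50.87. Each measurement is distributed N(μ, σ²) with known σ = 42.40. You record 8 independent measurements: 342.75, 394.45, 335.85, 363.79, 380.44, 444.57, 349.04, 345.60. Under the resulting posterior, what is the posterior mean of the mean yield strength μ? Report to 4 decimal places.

For Normal data with known variance σ², a Normal(μ₀, σ₀²) prior on μ is conjugate. Posterior precision = 1/σ₀² + n/σ²; posterior mean is the precision-weighted average of μ₀ and x̄.
Σxᵢ = 342.75 + 394.45 + 335.85 + 363.79 + 380.44 + 444.57 + 349.04 + 345.60 = 2956.49, so n·x̄ = 2956.49.
σ₀² = 50.87² = 2587.7569, σ² = 42.40² = 1797.76; σ² + n·σ₀² = 1797.76 + 8·2587.7569 = 22499.8152.
Posterior mean = (μ₀/σ₀² + n·x̄/σ²)/(1/σ₀² + n/σ²) = (σ²·μ₀ + σ₀²·n·x̄)/(σ² + n·σ₀²) = (1797.76·342.85 + 2587.7569·2956.49)/22499.8152 = 8267039.413281/22499.8152 = 367.4270.

367.4270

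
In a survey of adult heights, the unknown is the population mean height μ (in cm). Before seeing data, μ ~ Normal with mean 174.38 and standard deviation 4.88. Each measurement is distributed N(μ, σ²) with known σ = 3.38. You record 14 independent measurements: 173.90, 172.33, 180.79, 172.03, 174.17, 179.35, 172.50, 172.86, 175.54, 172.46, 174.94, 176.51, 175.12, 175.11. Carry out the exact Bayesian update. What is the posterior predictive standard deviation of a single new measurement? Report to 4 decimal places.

3.4948

For Normal data with known variance σ², a Normal(μ₀, σ₀²) prior on μ is conjugate. Posterior precision = 1/σ₀² + n/σ²; posterior mean is the precision-weighted average of μ₀ and x̄.
σ₀² = 4.88² = 23.8144, σ² = 3.38² = 11.4244; σ² + n·σ₀² = 11.4244 + 14·23.8144 = 344.826.
Posterior precision = 1/σ₀² + n/σ² = 1/23.8144 + 14/11.4244 = (σ² + n·σ₀²)/(σ₀²σ²) = 344.826/(23.8144·11.4244); posterior variance σₙ² = σ₀²σ²/(σ² + n·σ₀²) = 23.8144·11.4244/344.826 = 0.788993.
Predictive variance for one new observation = σₙ² + σ² = 23.8144·11.4244/344.826 + 11.4244 = σ²·(σ₀² + 344.826)/344.826 = 11.4244·368.6404/344.826 = 12.213393; SD = √(11.4244·368.6404/344.826) = 3.4948.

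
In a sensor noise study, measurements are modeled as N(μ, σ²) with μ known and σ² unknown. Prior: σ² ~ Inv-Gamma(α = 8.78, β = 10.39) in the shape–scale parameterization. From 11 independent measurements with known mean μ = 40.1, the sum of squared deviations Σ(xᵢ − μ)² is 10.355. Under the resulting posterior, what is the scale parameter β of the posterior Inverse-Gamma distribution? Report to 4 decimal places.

15.5675

With known mean μ and an Inverse-Gamma(α, β) prior on σ², the Normal likelihood is conjugate: posterior is Inv-Gamma(α + n/2, β + Σ(xᵢ−μ)²/2).
Posterior: Inv-Gamma(8.78 + 11/2, 10.39 + 10.355/2) = Inv-Gamma(14.28, 15.5675).
Posterior β = 15.5675.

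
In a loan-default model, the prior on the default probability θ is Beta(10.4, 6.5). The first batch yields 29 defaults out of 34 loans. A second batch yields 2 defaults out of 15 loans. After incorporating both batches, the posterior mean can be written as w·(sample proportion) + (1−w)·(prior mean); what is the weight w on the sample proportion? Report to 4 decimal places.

The Beta prior is conjugate to a Binomial/Bernoulli likelihood; the update adds successes to α and failures to β.
Total number of loans: n = 34 + 15 = 49.
Posterior mean = (α₀+k)/(α₀+β₀+n) = [n/(α₀+β₀+n)]·(k/n) + [(α₀+β₀)/(α₀+β₀+n)]·α₀/(α₀+β₀), so only n and the prior enter the weight.
The weight on the data is w = n/(α₀+β₀+n) = 49/(10.4+6.5+49) = 49/65.9 = 0.7436.

0.7436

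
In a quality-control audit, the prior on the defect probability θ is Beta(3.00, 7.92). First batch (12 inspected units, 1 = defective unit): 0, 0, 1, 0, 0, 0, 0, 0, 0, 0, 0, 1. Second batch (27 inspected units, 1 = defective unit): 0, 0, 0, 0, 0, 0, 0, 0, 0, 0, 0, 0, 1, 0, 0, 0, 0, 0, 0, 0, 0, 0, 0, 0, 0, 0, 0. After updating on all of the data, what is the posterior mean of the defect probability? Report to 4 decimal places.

The Beta prior is conjugate to a Binomial/Bernoulli likelihood; the update adds successes to α and failures to β.
After batch 1: Beta(3.00+2, 7.92+10) = Beta(5.00, 17.92).
After batch 2: Beta(5.00+1, 17.92+26) = Beta(6.00, 43.92).
Posterior mean = α/(α+β) = 6.00/49.92 = 0.1202.

0.1202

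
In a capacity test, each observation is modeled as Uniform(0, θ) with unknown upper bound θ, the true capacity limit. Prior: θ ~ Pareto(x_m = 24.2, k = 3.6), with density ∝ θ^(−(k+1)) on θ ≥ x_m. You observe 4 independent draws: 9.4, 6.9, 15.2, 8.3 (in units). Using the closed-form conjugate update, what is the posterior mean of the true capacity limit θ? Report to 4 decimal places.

27.8667

A Pareto(scale x_m, shape k) prior on the upper bound θ of Uniform(0, θ) is conjugate: posterior is Pareto(max(x_m, max xᵢ), k + n).
Sample maximum = 15.2; prior scale x_m = 24.2 → posterior scale = max = 24.2.
Posterior shape = 3.6 + 4 = 7.6.
E[θ|data] = k·x_m/(k−1) = 7.6·24.2/6.6 = 27.8667.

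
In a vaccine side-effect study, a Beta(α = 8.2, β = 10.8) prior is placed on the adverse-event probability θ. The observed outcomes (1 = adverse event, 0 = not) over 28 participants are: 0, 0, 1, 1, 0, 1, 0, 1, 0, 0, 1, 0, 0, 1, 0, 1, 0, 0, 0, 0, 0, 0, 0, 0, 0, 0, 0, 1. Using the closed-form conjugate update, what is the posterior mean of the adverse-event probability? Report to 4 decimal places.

The Beta prior is conjugate to a Binomial/Bernoulli likelihood; the update adds successes to α and failures to β.
Posterior: Beta(α+k, β+n−k) = Beta(8.2+8, 10.8+20) = Beta(16.2, 30.8).
Posterior mean = α/(α+β) = 16.2/47.0 = 0.3447.

0.3447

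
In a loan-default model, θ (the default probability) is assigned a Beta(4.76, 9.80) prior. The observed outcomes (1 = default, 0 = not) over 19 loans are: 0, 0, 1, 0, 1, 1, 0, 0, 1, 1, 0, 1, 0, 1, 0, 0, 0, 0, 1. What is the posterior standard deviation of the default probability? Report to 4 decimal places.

The Beta prior is conjugate to a Binomial/Bernoulli likelihood; the update adds successes to α and failures to β.
Posterior: Beta(α+k, β+n−k) = Beta(4.76+8, 9.80+11) = Beta(12.76, 20.80).
Var = αβ/((α+β)²(α+β+1)) = 12.76·20.80/(33.56²·34.56) = 0.00681862; SD = √0.00681862 = 0.0826.

0.0826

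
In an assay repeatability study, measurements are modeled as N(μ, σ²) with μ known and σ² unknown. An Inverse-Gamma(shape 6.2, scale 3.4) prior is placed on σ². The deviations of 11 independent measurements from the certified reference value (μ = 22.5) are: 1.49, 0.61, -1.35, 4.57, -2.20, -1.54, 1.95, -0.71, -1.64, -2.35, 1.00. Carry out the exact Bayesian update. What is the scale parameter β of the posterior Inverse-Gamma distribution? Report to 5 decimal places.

26.41495

With known mean μ and an Inverse-Gamma(α, β) prior on σ², the Normal likelihood is conjugate: posterior is Inv-Gamma(α + n/2, β + Σ(xᵢ−μ)²/2).
Σ(xᵢ−μ)² = (1.49)² + (0.61)² + (-1.35)² + (4.57)² + (-2.20)² + (-1.54)² + (1.95)² + (-0.71)² + (-1.64)² + (-2.35)² + (1.00)² = 46.0299.
Posterior: Inv-Gamma(6.2 + 11/2, 3.4 + 46.0299/2) = Inv-Gamma(11.70, 26.41495).
Posterior β = 26.41495.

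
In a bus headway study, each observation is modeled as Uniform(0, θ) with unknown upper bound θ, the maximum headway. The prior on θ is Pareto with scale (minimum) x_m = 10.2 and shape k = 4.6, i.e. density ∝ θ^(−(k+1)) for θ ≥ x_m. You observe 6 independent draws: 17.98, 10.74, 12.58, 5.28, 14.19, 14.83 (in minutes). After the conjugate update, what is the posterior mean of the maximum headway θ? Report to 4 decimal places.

19.8529

A Pareto(scale x_m, shape k) prior on the upper bound θ of Uniform(0, θ) is conjugate: posterior is Pareto(max(x_m, max xᵢ), k + n).
Sample maximum = 17.98; prior scale x_m = 10.2 → posterior scale = max = 17.98.
Posterior shape = 4.6 + 6 = 10.6.
E[θ|data] = k·x_m/(k−1) = 10.6·17.98/9.6 = 19.8529.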